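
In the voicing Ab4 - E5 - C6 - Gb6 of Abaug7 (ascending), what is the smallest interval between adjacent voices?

Adjacent intervals: Ab4→E5 = augmented fifth; E5→C6 = minor sixth; C6→Gb6 = diminished fifth.
The smallest is C6 to Gb6, a diminished fifth (6 semitones).

diminished fifth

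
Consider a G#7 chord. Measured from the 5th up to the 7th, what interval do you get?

minor 3rd

The chord tones of G# dominant seventh are G#–B#–D#–F#.
The 5th is D# and the 7th is F#.
From D# to F#: 3 semitones over a third = minor.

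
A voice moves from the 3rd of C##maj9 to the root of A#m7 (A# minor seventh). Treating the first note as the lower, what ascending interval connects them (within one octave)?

diminished fourth

C##maj9 has E## as its 3rd, and A#m7 (A# minor seventh) has A# as its root.
E## up to A# is 4 semitones, a half step narrower than a perfect fourth, so the interval is diminished.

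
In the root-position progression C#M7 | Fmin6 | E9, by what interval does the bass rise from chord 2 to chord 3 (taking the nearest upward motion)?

The roots are F and E.
From F to E is 11 semitones, exactly the major seventh.

major 7th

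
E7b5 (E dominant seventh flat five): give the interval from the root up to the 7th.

The chord tones of E7b5 (E dominant seventh flat five) are E, G#, Bb, D.
Root = E; 7th = D.
From E to D: 10 semitones over a seventh = minor.

minor seventh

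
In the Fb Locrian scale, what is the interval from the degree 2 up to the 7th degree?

major sixth

Spelling the Fb Locrian scale: Fb Gbb Abb Bbb Cbb Dbb Ebb.
The degree 2 is Gbb and the scale degree 7 is Ebb.
From Gbb to Ebb is 9 semitones, exactly the major sixth.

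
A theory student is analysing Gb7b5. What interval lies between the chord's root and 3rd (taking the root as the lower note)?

Spelling the chord: Gb–Bb–Dbb–Fb.
Root = Gb; 3rd = Bb.
Gb up to Bb spans 3 letter names and 4 semitones — a major third.

M3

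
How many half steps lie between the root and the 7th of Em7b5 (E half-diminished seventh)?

10

Spelling the chord: E-G-Bb-D.
E to D is a minor seventh: 10 semitones.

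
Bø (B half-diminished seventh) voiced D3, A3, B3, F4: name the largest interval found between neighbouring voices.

Adjacent intervals: D3→A3 = perfect fifth; A3→B3 = major second; B3→F4 = diminished fifth.
The largest is D3 to A3, a perfect fifth (7 semitones).

perfect fifth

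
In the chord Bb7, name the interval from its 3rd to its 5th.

The chord tones of Bb7 (Bb dominant seventh) are Bb, D, F, Ab.
That puts D below F.
3 letter names make it a third; at 3 semitones (a half step narrower than major) the quality is minor.

minor third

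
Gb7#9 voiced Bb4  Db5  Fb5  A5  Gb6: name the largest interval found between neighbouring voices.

Adjacent intervals: Bb4→Db5 = minor third; Db5→Fb5 = minor third; Fb5→A5 = augmented third; A5→Gb6 = diminished seventh.
The largest is A5 to Gb6, a diminished seventh (9 semitones).

d7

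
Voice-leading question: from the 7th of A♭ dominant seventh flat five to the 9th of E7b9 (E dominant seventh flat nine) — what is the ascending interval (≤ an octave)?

The 7th of A♭ dominant seventh flat five is G♭; the 9th of E7b9 (E dominant seventh flat nine) is F.
Counting 7 letters and 11 half steps from G♭ gives a major seventh.

major 7th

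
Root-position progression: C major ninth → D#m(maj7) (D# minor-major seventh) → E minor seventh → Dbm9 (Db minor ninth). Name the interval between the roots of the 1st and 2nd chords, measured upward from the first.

The roots are C and D#.
2 letter names make it a second; at 3 semitones (a half step wider than major) the quality is augmented.

A2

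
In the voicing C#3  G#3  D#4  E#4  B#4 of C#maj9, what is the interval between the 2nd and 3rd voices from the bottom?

perfect 5th

Those voices are G#3 and D#4.
From G# to D# is 7 semitones, exactly the perfect fifth.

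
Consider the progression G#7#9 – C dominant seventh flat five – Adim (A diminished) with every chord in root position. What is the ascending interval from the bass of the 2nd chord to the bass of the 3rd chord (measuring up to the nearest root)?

major sixth

The roots are C and A.
C up to A spans 6 letter names and 9 semitones — a major sixth.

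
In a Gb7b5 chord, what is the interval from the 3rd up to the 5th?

Gb7b5 is spelled Gb, Bb, Dbb, Fb.
That puts Bb below Dbb.
3 letter names make it a third; at 2 semitones (a whole step narrower than major) the quality is diminished.

diminished third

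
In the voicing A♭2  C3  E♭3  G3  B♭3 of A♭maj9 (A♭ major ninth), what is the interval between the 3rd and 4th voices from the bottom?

major third

Those voices are E♭3 and G3.
E♭ up to G spans 3 letter names and 4 semitones — a major third.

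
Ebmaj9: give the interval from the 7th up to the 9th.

m3

Spelling the chord: Eb G Bb D F.
The 7th is D and the 9th is F.
From D to F: 3 semitones over a third = minor.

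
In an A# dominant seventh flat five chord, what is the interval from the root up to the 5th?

diminished 5th

A#7b5: A# C## E G#.
Root = A#; 5th = E.
5 letter names make it a fifth; at 6 semitones (a half step narrower than perfect) the quality is diminished.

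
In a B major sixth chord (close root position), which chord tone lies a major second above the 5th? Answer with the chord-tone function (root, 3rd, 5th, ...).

The chord tones of B6 are B D# F# G#.
The 5th is F#. A major second above F# is G#.
G# is the chord's 6th.

6th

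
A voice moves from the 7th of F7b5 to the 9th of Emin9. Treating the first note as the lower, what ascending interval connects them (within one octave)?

augmented second

The 7th of F7b5 is Eb; the 9th of Emin9 is F#.
2 letter names make it a second; at 3 semitones (a half step wider than major) the quality is augmented.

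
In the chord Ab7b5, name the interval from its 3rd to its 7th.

d5

Spelling the chord: Ab, C, Ebb, Gb.
3rd = C; 7th = Gb.
From C to Gb: 6 semitones over a fifth = diminished.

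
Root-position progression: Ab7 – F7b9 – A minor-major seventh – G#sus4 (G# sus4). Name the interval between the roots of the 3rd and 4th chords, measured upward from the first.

The roots are A and G#.
Counting 7 letters and 11 half steps from A gives a major seventh.

major seventh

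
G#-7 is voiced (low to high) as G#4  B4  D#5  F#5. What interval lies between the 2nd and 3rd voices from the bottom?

major third

Those voices are B4 and D#5.
B up to D# spans 3 letter names and 4 semitones — a major third.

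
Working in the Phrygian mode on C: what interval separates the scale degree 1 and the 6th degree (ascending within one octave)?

minor sixth

C phrygian: C Db Eb F G Ab Bb.
The scale degree 1 is C and the 6th scale degree is Ab.
6 letter names make it a sixth; at 8 semitones (a half step narrower than major) the quality is minor.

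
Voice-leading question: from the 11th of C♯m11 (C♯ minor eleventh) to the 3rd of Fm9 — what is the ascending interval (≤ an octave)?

d3

C♯m11 (C♯ minor eleventh) has F♯ as its 11th, and Fm9 has A♭ as its 3rd.
3 letter names make it a third; at 2 semitones (a whole step narrower than major) the quality is diminished.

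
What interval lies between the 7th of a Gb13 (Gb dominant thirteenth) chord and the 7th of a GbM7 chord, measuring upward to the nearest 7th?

The 7th of Gb13 (Gb dominant thirteenth) is Fb; the 7th of GbM7 is F.
1 letter names make it a unison; at 1 semitone (a half step wider than perfect) the quality is augmented.

augmented unison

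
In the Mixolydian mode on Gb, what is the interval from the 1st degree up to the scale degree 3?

The scale runs Gb Ab Bb Cb Db Eb Fb.
The 1st degree is Gb and the scale degree 3 is Bb.
From Gb to Bb is 4 semitones, exactly the major third.

major third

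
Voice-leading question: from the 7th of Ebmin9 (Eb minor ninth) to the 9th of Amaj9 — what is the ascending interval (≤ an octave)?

Ebmin9 (Eb minor ninth) has Db as its 7th, and Amaj9 has B as its 9th.
Db up to B is 10 semitones, a half step wider than a major sixth, so the interval is augmented.

A6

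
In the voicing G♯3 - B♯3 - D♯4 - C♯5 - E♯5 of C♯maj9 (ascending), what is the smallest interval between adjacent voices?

minor third

Adjacent intervals: G♯3→B♯3 = major third; B♯3→D♯4 = minor third; D♯4→C♯5 = minor seventh; C♯5→E♯5 = major third.
The smallest is B♯3 to D♯4, a minor third (3 semitones).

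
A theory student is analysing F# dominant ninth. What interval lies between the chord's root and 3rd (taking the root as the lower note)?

F#9 (F# dominant ninth): F#, A#, C#, E, G#.
Root = F#; 3rd = A#.
F# up to A# spans 3 letter names and 4 semitones — a major third.

major third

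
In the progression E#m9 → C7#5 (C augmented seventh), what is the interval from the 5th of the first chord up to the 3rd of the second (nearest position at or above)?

diminished fourth

The 5th of E#m9 is B#; the 3rd of C7#5 (C augmented seventh) is E.
B# up to E is 4 semitones, a half step narrower than a perfect fourth, so the interval is diminished.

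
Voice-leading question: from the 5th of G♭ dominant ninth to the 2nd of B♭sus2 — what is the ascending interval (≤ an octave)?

major 7th

G♭ dominant ninth has D♭ as its 5th, and B♭sus2 has C as its 2nd.
D♭ up to C spans 7 letter names and 11 semitones — a major seventh.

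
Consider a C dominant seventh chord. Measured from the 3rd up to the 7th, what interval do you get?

C dominant seventh is spelled C E G Bb.
So we need the interval from E up to Bb.
From E to Bb: 6 semitones over a fifth = diminished.

d5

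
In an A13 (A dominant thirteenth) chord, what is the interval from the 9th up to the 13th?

Spelling the chord: A–C♯–E–G–B–F♯.
The 9th is B and the 13th is F♯.
Counting 5 letters and 7 half steps from B gives a perfect fifth.

perfect fifth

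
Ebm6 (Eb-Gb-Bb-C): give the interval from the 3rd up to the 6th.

So we need the interval from Gb up to C.
Gb up to C is 6 semitones, a half step wider than a perfect fourth, so the interval is augmented.

augmented 4th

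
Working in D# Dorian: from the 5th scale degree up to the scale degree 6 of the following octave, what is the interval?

major ninth

Spelling D# Dorian: D# E# F# G# A# B# C#.
So we need the interval from A# up to B#.
A# up to B# spans 9 letter names and 14 semitones — a major ninth.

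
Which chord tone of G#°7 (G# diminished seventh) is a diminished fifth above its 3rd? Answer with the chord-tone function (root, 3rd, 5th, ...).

Spelling the chord: G# B D F.
The 3rd is B. A diminished fifth above B is F.
F is the chord's 7th.

7th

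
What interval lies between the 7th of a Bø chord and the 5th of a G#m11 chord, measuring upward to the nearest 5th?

augmented fourth

The 7th of Bø is A; the 5th of G#m11 is D#.
A up to D# is 6 semitones, a half step wider than a perfect fourth, so the interval is augmented.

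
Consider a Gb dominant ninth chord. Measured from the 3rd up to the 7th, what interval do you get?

d5

Gb9: Gb-Bb-Db-Fb-Ab.
That puts Bb below Fb.
Bb up to Fb is 6 semitones, a half step narrower than a perfect fifth, so the interval is diminished.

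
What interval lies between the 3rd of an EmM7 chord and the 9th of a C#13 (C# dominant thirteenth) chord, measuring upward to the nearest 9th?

A5

The 3rd of EmM7 is G; the 9th of C#13 (C# dominant thirteenth) is D#.
From G to D#: 8 semitones over a fifth = augmented.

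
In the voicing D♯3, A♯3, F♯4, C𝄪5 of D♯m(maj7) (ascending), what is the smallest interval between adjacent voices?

Adjacent intervals: D♯3→A♯3 = perfect fifth; A♯3→F♯4 = minor sixth; F♯4→C𝄪5 = augmented fifth.
The smallest is D♯3 to A♯3, a perfect fifth (7 semitones).

perfect fifth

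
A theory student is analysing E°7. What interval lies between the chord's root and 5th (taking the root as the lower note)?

E diminished seventh: E–G–B♭–D♭.
So we need the interval from E up to B♭.
E up to B♭ is 6 semitones, a half step narrower than a perfect fifth, so the interval is diminished.

diminished fifth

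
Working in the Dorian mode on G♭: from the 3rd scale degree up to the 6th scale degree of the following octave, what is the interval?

The scale runs G♭ A♭ B𝄫 C♭ D♭ E♭ F♭.
That puts B𝄫 below E♭.
From B𝄫 to E♭: 18 semitones over an eleventh = augmented.

augmented 11th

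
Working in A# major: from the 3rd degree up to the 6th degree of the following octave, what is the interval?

perfect eleventh

Spelling A# major: A# B# C## D# E# F## G##.
So we need the interval from C## up to F##.
Counting 11 letters and 17 half steps from C## gives a perfect eleventh.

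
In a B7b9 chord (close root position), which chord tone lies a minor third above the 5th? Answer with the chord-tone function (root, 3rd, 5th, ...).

B7b9 (B dominant seventh flat nine) is spelled B–D♯–F♯–A–C.
The 5th is F♯. A minor third above F♯ is A.
A is the chord's 7th.

7th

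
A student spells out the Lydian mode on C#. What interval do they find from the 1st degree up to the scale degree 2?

Spelling the Lydian mode on C#: C# D# E# F## G# A# B#.
So we need the interval from C# up to D#.
From C# to D# is 2 semitones, exactly the major second.

major second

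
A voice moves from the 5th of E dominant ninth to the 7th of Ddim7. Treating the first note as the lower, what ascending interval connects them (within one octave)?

diminished second

E dominant ninth has B as its 5th, and Ddim7 has Cb as its 7th.
From B to Cb: 0 semitones over a second = diminished.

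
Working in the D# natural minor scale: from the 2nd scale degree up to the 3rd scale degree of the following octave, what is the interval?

minor ninth

Spelling the D# natural minor scale: D# E# F# G# A# B C#.
The 2nd scale degree is E# and the degree 3 (up an octave) is F#.
9 letter names make it a ninth; at 13 semitones (a half step narrower than major) the quality is minor.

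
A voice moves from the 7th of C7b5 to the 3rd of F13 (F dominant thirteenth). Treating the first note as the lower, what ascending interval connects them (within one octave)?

C7b5 has Bb as its 7th, and F13 (F dominant thirteenth) has A as its 3rd.
From Bb to A is 11 semitones, exactly the major seventh.

major seventh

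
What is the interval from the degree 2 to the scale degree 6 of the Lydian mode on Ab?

Spelling the Lydian mode on Ab: Ab Bb C D Eb F G.
The degree 2 is Bb and the scale degree 6 is F.
Counting 5 letters and 7 half steps from Bb gives a perfect fifth.

perfect 5th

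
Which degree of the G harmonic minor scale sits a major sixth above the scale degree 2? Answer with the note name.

F#

The scale is G A Bb C D Eb F#.
The scale degree 2 is A; a major sixth above that is F# — scale degree 7.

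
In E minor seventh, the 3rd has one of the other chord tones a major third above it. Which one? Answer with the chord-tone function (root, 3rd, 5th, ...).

Em7 (E minor seventh): E, G, B, D.
The 3rd is G. A major third above G is B.
B is the chord's 5th.

5th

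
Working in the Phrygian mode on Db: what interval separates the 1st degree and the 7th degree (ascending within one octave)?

The scale runs Db Ebb Fb Gb Ab Bbb Cb.
1st degree = Db; scale degree 7 = Cb.
7 letter names make it a seventh; at 10 semitones (a half step narrower than major) the quality is minor.

minor 7th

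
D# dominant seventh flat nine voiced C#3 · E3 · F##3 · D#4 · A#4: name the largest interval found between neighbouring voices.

minor sixth

Adjacent intervals: C#3→E3 = minor third; E3→F##3 = augmented second; F##3→D#4 = minor sixth; D#4→A#4 = perfect fifth.
The largest is F##3 to D#4, a minor sixth (8 semitones).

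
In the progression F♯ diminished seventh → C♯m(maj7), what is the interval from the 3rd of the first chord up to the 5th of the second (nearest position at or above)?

The 3rd of F♯ diminished seventh is A; the 5th of C♯m(maj7) is G♯.
A up to G♯ spans 7 letter names and 11 semitones — a major seventh.

major seventh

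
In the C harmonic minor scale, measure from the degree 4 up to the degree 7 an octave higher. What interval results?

augmented 11th

The scale runs C D Eb F G Ab B.
The degree 4 is F and the 7th scale degree (up an octave) is B.
From F to B: 18 semitones over an eleventh = augmented.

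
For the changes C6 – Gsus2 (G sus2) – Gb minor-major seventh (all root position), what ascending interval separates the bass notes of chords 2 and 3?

diminished 8th

The roots are G and Gb.
From G to Gb: 11 semitones over an octave = diminished.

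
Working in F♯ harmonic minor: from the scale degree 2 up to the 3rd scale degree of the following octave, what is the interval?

minor ninth

The scale runs F♯ G♯ A B C♯ D E♯.
The scale degree 2 is G♯ and the 3rd scale degree (up an octave) is A.
G♯ up to A is 13 semitones, a half step narrower than a major ninth, so the interval is minor.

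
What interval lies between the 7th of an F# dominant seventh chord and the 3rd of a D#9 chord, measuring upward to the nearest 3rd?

F# dominant seventh has E as its 7th, and D#9 has F## as its 3rd.
From E to F##: 3 semitones over a second = augmented.

augmented second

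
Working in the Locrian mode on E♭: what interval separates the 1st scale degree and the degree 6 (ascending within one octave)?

E♭ locrian: E♭ F♭ G♭ A♭ B𝄫 C♭ D♭.
The 1st scale degree is E♭ and the scale degree 6 is C♭.
E♭ up to C♭ is 8 semitones, a half step narrower than a major sixth, so the interval is minor.

minor 6th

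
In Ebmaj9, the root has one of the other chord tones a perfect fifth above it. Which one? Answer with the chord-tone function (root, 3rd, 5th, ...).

The chord tones of Ebmaj9 are Eb G Bb D F.
The root is Eb. A perfect fifth above Eb is Bb.
Bb is the chord's 5th.

5th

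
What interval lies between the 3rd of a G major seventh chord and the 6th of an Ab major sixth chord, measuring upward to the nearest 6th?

The 3rd of G major seventh is B; the 6th of Ab major sixth is F.
5 letter names make it a fifth; at 6 semitones (a half step narrower than perfect) the quality is diminished.

diminished fifth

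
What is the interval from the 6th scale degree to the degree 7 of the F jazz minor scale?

F melodic minor: F G Ab Bb C D E.
The 6th scale degree is D and the scale degree 7 is E.
Counting 2 letters and 2 half steps from D gives a major second.

major second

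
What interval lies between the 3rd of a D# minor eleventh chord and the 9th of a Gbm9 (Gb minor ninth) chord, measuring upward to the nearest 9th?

The 3rd of D# minor eleventh is F#; the 9th of Gbm9 (Gb minor ninth) is Ab.
From F# to Ab: 2 semitones over a third = diminished.

diminished third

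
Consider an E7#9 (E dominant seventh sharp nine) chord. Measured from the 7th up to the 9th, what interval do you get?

E7#9: E–G#–B–D–F##.
That puts D below F##.
From D to F##: 5 semitones over a third = augmented.

A3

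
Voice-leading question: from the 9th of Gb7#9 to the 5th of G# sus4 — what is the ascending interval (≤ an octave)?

The 9th of Gb7#9 is A; the 5th of G# sus4 is D#.
From A to D#: 6 semitones over a fourth = augmented.

augmented 4th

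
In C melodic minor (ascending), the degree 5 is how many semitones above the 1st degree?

7

The scale is C D Eb F G A B.
C up to G is a perfect fifth — 7 semitones.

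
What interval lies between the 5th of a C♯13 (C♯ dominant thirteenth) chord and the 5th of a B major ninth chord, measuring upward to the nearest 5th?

m7

The 5th of C♯13 (C♯ dominant thirteenth) is G♯; the 5th of B major ninth is F♯.
G♯ up to F♯ is 10 semitones, a half step narrower than a major seventh, so the interval is minor.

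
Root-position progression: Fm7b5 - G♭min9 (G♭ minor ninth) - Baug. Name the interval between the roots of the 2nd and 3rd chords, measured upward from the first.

The roots are G♭ and B.
G♭ up to B is 5 semitones, a half step wider than a major third, so the interval is augmented.

augmented third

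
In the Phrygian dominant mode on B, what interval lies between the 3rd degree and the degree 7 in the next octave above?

Spelling the Phrygian dominant mode on B: B C D♯ E F♯ G A.
The 3rd degree is D♯ and the degree 7 (up an octave) is A.
D♯ up to A is 18 semitones, a half step narrower than a perfect twelfth, so the interval is diminished.

diminished twelfth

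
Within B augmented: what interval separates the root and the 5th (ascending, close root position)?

B+ is spelled B, D♯, F𝄪.
Root = B; 5th = F𝄪.
B up to F𝄪 is 8 semitones, a half step wider than a perfect fifth, so the interval is augmented.

augmented fifth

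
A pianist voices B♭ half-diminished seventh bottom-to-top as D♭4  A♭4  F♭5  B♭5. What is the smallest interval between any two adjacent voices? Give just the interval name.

Adjacent intervals: D♭4→A♭4 = perfect fifth; A♭4→F♭5 = minor sixth; F♭5→B♭5 = augmented fourth.
The smallest is F♭5 to B♭5, an augmented fourth (6 semitones).

A4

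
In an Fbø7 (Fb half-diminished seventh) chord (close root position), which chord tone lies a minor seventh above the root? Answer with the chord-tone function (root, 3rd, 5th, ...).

Spelling the chord: Fb Abb Cbb Ebb.
The root is Fb. A minor seventh above Fb is Ebb.
Ebb is the chord's 7th.

7th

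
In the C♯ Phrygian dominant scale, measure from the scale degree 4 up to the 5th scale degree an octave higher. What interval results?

C♯ phrygian dominant: C♯ D E♯ F♯ G♯ A B.
That puts F♯ below G♯.
From F♯ to G♯ is 14 semitones, exactly the major ninth.

M9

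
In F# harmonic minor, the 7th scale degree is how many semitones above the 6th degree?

3

The scale is F# G# A B C# D E#.
D up to E# is an augmented second — 3 semitones.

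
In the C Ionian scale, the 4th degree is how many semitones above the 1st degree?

5

The scale is C D E F G A B.
C up to F is a perfect fourth — 5 semitones.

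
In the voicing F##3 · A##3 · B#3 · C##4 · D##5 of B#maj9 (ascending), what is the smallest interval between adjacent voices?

minor second

Adjacent intervals: F##3→A##3 = major third; A##3→B#3 = minor second; B#3→C##4 = major second; C##4→D##5 = major ninth.
The smallest is A##3 to B#3, a minor second (1 semitone).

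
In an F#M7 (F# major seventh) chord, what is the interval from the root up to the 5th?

perfect fifth

Spelling the chord: F# A# C# E#.
That puts F# below C#.
Counting 5 letters and 7 half steps from F# gives a perfect fifth.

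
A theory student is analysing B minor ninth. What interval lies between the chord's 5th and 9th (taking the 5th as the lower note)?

Bm9 is spelled B, D, F#, A, C#.
The 5th is F# and the 9th is C#.
F# up to C# spans 5 letter names and 7 semitones — a perfect fifth.

perfect fifth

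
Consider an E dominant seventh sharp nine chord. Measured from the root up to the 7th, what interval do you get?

minor seventh

E dominant seventh sharp nine: E, G♯, B, D, F𝄪.
That puts E below D.
From E to D: 10 semitones over a seventh = minor.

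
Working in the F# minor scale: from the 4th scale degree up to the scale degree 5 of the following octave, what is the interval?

The scale runs F# G# A B C# D E.
The 4th scale degree is B and the scale degree 5 (up an octave) is C#.
From B to C# is 14 semitones, exactly the major ninth.

major ninth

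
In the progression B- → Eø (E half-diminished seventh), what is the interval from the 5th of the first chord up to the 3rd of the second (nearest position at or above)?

The 5th of B- is F♯; the 3rd of Eø (E half-diminished seventh) is G.
2 letter names make it a second; at 1 semitone (a half step narrower than major) the quality is minor.

minor second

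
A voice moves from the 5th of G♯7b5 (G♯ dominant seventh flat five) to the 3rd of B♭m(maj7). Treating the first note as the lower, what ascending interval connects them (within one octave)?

G♯7b5 (G♯ dominant seventh flat five) has D as its 5th, and B♭m(maj7) has D♭ as its 3rd.
D up to D♭ is 11 semitones, a half step narrower than a perfect octave, so the interval is diminished.

diminished octave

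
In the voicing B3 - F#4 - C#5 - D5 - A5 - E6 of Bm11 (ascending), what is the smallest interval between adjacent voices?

Adjacent intervals: B3→F#4 = perfect fifth; F#4→C#5 = perfect fifth; C#5→D5 = minor second; D5→A5 = perfect fifth; A5→E6 = perfect fifth.
The smallest is C#5 to D5, a minor second (1 semitone).

m2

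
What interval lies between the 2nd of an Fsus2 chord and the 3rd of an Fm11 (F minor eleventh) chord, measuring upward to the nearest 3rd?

m2

Fsus2 has G as its 2nd, and Fm11 (F minor eleventh) has Ab as its 3rd.
G up to Ab is 1 semitone, a half step narrower than a major second, so the interval is minor.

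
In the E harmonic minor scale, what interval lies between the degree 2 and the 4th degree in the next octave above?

minor tenth

E harmonic minor: E F♯ G A B C D♯.
So we need the interval from F♯ up to A.
10 letter names make it a tenth; at 15 semitones (a half step narrower than major) the quality is minor.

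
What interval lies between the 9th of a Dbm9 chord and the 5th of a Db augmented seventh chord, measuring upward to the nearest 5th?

augmented fourth

The 9th of Dbm9 is Eb; the 5th of Db augmented seventh is A.
From Eb to A: 6 semitones over a fourth = augmented.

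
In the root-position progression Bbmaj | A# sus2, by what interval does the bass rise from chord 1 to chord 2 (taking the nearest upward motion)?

The roots are Bb and A#.
7 letter names make it a seventh; at 12 semitones (a half step wider than major) the quality is augmented.

augmented 7th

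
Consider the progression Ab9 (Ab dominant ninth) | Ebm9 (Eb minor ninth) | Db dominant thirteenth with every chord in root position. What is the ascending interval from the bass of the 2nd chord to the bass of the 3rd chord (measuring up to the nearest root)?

The roots are Eb and Db.
From Eb to Db: 10 semitones over a seventh = minor.

minor seventh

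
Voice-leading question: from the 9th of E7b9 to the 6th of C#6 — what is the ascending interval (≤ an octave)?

augmented third

The 9th of E7b9 is F; the 6th of C#6 is A#.
3 letter names make it a third; at 5 semitones (a half step wider than major) the quality is augmented.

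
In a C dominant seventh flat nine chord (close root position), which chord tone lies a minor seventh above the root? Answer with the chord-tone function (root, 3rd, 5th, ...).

7th

C7b9: C-E-G-B♭-D♭.
The root is C. A minor seventh above C is B♭.
B♭ is the chord's 7th.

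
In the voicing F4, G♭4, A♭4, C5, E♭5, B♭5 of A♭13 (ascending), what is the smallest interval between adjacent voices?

Adjacent intervals: F4→G♭4 = minor second; G♭4→A♭4 = major second; A♭4→C5 = major third; C5→E♭5 = minor third; E♭5→B♭5 = perfect fifth.
The smallest is F4 to G♭4, a minor second (1 semitone).

minor second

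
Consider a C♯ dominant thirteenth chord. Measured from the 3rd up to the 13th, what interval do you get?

P11

C♯ dominant thirteenth is spelled C♯ E♯ G♯ B D♯ A♯.
The 3rd is E♯ and the 13th is A♯.
E♯ up to A♯ spans 11 letter names and 17 semitones — a perfect eleventh.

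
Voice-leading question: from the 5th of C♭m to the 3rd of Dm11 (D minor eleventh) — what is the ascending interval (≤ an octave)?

C♭m has G♭ as its 5th, and Dm11 (D minor eleventh) has F as its 3rd.
G♭ up to F spans 7 letter names and 11 semitones — a major seventh.

M7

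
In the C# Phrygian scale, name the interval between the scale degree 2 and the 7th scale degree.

Spelling the C# Phrygian scale: C# D E F# G# A B.
So we need the interval from D up to B.
From D to B is 9 semitones, exactly the major sixth.

major 6th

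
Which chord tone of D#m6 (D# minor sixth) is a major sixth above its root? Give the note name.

B#

D#min6: D#-F#-A#-B#.
The root is D#. A major sixth above D# is B#.
B# is the chord's 6th.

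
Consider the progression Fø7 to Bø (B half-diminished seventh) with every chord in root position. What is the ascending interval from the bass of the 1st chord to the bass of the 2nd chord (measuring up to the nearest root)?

The roots are F and B.
From F to B: 6 semitones over a fourth = augmented.

augmented 4th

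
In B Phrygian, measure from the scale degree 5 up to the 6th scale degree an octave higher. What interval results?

B phrygian: B C D E F# G A.
The scale degree 5 is F# and the 6th scale degree (up an octave) is G.
From F# to G: 13 semitones over a ninth = minor.

minor 9th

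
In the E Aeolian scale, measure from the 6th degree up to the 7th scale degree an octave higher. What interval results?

The scale runs E F# G A B C D.
The 6th degree is C and the 7th degree (up an octave) is D.
From C to D is 14 semitones, exactly the major ninth.

major ninth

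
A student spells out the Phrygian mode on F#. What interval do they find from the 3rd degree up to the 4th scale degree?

M2

F# phrygian: F# G A B C# D E.
The 3rd degree is A and the 4th degree is B.
From A to B is 2 semitones, exactly the major second.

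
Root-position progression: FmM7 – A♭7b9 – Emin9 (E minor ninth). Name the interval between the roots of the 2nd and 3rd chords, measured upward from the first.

augmented 5th

The roots are A♭ and E.
From A♭ to E: 8 semitones over a fifth = augmented.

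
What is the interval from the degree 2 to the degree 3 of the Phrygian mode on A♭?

M2

The scale runs A♭ B𝄫 C♭ D♭ E♭ F♭ G♭.
That puts B𝄫 below C♭.
Counting 2 letters and 2 half steps from B𝄫 gives a major second.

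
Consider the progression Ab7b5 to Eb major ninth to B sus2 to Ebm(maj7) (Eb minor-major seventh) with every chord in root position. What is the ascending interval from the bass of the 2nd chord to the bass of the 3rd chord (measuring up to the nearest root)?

augmented 5th

The roots are Eb and B.
From Eb to B: 8 semitones over a fifth = augmented.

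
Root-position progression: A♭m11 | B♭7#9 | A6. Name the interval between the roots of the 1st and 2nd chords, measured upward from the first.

The roots are A♭ and B♭.
Counting 2 letters and 2 half steps from A♭ gives a major second.

major second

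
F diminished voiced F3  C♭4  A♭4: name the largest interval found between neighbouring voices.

Adjacent intervals: F3→C♭4 = diminished fifth; C♭4→A♭4 = major sixth.
The largest is C♭4 to A♭4, a major sixth (9 semitones).

M6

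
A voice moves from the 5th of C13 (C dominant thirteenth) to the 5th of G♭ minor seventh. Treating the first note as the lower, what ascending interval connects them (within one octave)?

d5

C13 (C dominant thirteenth) has G as its 5th, and G♭ minor seventh has D♭ as its 5th.
From G to D♭: 6 semitones over a fifth = diminished.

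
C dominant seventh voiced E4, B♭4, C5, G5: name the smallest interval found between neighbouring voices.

major second

Adjacent intervals: E4→B♭4 = diminished fifth; B♭4→C5 = major second; C5→G5 = perfect fifth.
The smallest is B♭4 to C5, a major second (2 semitones).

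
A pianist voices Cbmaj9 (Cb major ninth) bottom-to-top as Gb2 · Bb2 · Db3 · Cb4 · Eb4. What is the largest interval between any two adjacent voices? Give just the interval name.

minor seventh

Adjacent intervals: Gb2→Bb2 = major third; Bb2→Db3 = minor third; Db3→Cb4 = minor seventh; Cb4→Eb4 = major third.
The largest is Db3 to Cb4, a minor seventh (10 semitones).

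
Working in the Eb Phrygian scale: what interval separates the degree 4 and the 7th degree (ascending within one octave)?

perfect fourth

Spelling the Eb Phrygian scale: Eb Fb Gb Ab Bb Cb Db.
The degree 4 is Ab and the scale degree 7 is Db.
From Ab to Db is 5 semitones, exactly the perfect fourth.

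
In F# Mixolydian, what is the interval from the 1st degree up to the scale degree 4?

F# mixolydian: F# G# A# B C# D# E.
So we need the interval from F# up to B.
Counting 4 letters and 5 half steps from F# gives a perfect fourth.

perfect fourth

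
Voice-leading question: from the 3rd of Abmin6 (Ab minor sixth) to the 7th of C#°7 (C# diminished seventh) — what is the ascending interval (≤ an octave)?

major seventh

Abmin6 (Ab minor sixth) has Cb as its 3rd, and C#°7 (C# diminished seventh) has Bb as its 7th.
Counting 7 letters and 11 half steps from Cb gives a major seventh.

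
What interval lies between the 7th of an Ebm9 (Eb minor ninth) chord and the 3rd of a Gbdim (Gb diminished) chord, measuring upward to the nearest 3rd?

Ebm9 (Eb minor ninth) has Db as its 7th, and Gbdim (Gb diminished) has Bbb as its 3rd.
From Db to Bbb: 8 semitones over a sixth = minor.

minor sixth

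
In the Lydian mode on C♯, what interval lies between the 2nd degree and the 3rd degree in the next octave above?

Spelling the Lydian mode on C♯: C♯ D♯ E♯ F𝄪 G♯ A♯ B♯.
That puts D♯ below E♯.
Counting 9 letters and 14 half steps from D♯ gives a major ninth.

major ninth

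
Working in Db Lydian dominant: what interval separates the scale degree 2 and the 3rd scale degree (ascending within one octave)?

M2

Spelling Db Lydian dominant: Db Eb F G Ab Bb Cb.
So we need the interval from Eb up to F.
From Eb to F is 2 semitones, exactly the major second.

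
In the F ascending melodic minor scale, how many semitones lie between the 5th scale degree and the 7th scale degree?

4

The scale is F G Ab Bb C D E.
C up to E is a major third — 4 semitones.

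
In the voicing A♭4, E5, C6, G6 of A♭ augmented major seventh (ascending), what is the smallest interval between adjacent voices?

perfect 5th

Adjacent intervals: A♭4→E5 = augmented fifth; E5→C6 = minor sixth; C6→G6 = perfect fifth.
The smallest is C6 to G6, a perfect fifth (7 semitones).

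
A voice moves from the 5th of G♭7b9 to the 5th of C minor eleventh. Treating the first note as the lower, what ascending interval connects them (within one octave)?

augmented 4th

The 5th of G♭7b9 is D♭; the 5th of C minor eleventh is G.
From D♭ to G: 6 semitones over a fourth = augmented.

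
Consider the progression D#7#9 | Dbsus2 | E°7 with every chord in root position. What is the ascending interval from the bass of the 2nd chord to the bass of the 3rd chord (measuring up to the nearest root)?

The roots are Db and E.
Db up to E is 3 semitones, a half step wider than a major second, so the interval is augmented.

augmented second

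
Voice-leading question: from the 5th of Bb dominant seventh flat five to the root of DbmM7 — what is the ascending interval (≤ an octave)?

Bb dominant seventh flat five has Fb as its 5th, and DbmM7 has Db as its root.
Counting 6 letters and 9 half steps from Fb gives a major sixth.

major sixth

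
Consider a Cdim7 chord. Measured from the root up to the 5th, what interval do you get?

diminished fifth

Spelling the chord: C–Eb–Gb–Bbb.
Root = C; 5th = Gb.
5 letter names make it a fifth; at 6 semitones (a half step narrower than perfect) the quality is diminished.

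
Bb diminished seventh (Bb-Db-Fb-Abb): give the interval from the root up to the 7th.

d7

Root = Bb; 7th = Abb.
From Bb to Abb: 9 semitones over a seventh = diminished.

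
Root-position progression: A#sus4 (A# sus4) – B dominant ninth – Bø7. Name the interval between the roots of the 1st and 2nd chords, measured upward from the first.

The roots are A# and B.
From A# to B: 1 semitone over a second = minor.

minor second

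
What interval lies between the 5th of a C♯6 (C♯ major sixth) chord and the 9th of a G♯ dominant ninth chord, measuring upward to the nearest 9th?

The 5th of C♯6 (C♯ major sixth) is G♯; the 9th of G♯ dominant ninth is A♯.
From G♯ to A♯ is 2 semitones, exactly the major second.

M2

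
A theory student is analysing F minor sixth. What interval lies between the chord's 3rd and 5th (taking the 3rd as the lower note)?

Spelling the chord: F–Ab–C–D.
That puts Ab below C.
From Ab to C is 4 semitones, exactly the major third.

M3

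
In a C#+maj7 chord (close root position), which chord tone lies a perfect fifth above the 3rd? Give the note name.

The chord tones of C#maj7#5 (C# augmented major seventh) are C#, E#, G##, B#.
The 3rd is E#. A perfect fifth above E# is B#.
B# is the chord's 7th.

B#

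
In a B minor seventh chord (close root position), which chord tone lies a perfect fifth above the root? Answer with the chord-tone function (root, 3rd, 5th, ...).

5th

Bmin7 (B minor seventh): B, D, F#, A.
The root is B. A perfect fifth above B is F#.
F# is the chord's 5th.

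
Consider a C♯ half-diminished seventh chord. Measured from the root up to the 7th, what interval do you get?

m7

The chord tones of C♯ø (C♯ half-diminished seventh) are C♯ E G B.
Root = C♯; 7th = B.
C♯ up to B is 10 semitones, a half step narrower than a major seventh, so the interval is minor.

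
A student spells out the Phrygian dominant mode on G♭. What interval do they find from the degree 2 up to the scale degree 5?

augmented fourth

The scale runs G♭ A𝄫 B♭ C♭ D♭ E𝄫 F♭.
Degree 2 = A𝄫; 5th scale degree = D♭.
From A𝄫 to D♭: 6 semitones over a fourth = augmented.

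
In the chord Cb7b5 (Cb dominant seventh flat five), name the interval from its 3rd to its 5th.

diminished third

The chord tones of Cb7b5 are Cb, Eb, Gbb, Bbb.
So we need the interval from Eb up to Gbb.
Eb up to Gbb is 2 semitones, a whole step narrower than a major third, so the interval is diminished.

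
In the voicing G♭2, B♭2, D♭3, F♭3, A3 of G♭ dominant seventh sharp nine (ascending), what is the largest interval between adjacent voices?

augmented 3rd

Adjacent intervals: G♭2→B♭2 = major third; B♭2→D♭3 = minor third; D♭3→F♭3 = minor third; F♭3→A3 = augmented third.
The largest is F♭3 to A3, an augmented third (5 semitones).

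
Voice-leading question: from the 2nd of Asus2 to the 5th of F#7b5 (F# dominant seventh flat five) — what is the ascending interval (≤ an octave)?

minor second

The 2nd of Asus2 is B; the 5th of F#7b5 (F# dominant seventh flat five) is C.
2 letter names make it a second; at 1 semitone (a half step narrower than major) the quality is minor.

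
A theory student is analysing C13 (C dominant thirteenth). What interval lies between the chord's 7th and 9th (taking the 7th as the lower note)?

C13 (C dominant thirteenth) is spelled C–E–G–Bb–D–A.
That puts Bb below D.
From Bb to D is 4 semitones, exactly the major third.

major third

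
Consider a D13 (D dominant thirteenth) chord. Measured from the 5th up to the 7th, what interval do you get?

The chord tones of D13 (D dominant thirteenth) are D–F#–A–C–E–B.
The 5th is A and the 7th is C.
A up to C is 3 semitones, a half step narrower than a major third, so the interval is minor.

m3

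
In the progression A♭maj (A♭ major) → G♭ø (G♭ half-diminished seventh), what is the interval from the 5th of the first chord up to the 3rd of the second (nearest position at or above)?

diminished 5th

The 5th of A♭maj (A♭ major) is E♭; the 3rd of G♭ø (G♭ half-diminished seventh) is B𝄫.
5 letter names make it a fifth; at 6 semitones (a half step narrower than perfect) the quality is diminished.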